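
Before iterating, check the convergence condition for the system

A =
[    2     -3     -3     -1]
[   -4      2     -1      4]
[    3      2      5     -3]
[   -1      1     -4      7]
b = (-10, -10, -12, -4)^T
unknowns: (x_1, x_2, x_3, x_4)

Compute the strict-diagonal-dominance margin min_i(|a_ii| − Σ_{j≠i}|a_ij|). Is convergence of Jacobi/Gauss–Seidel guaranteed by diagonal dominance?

row 1: |2| − (3+3+1) = -5
row 2: |2| − (4+1+4) = -7
row 3: |5| − (3+2+3) = -3
row 4: |7| − (1+1+4) = 1
minimum over rows = -7 → not strictly diagonally dominant

-7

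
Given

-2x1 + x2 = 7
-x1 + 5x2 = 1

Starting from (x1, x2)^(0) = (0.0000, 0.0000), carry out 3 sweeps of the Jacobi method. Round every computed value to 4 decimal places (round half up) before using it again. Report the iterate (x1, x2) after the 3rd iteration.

Iteration 1:
  x1 = (7 - (1)·0.0000) / (-2) = -3.5000
  x2 = (1 - (-1)·0.0000) / (5) = 0.2000
Iteration 2:
  x1 = (7 - (1)·0.2000) / (-2) = -3.4000
  x2 = (1 - (-1)·-3.5000) / (5) = -0.5000
Iteration 3:
  x1 = (7 - (1)·-0.5000) / (-2) = -3.7500
  x2 = (1 - (-1)·-3.4000) / (5) = -0.4800

(-3.7500, -0.4800)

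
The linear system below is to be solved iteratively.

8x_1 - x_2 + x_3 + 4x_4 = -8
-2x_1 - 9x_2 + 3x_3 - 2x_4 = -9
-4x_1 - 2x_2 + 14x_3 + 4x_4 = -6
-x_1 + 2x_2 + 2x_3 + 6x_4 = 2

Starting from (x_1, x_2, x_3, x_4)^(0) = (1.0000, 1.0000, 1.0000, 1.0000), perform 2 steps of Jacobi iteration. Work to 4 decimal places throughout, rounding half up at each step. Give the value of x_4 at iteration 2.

Iteration 1:
  x_1 = (-8 - (-1)·1.0000 - (1)·1.0000 - (4)·1.0000) / (8) = -1.5000
  x_2 = (-9 - (-2)·1.0000 - (3)·1.0000 - (-2)·1.0000) / (-9) = 0.8889
  x_3 = (-6 - (-4)·1.0000 - (-2)·1.0000 - (4)·1.0000) / (14) = -0.2857
  x_4 = (2 - (-1)·1.0000 - (2)·1.0000 - (2)·1.0000) / (6) = -0.1667
Iteration 2:
  x_1 = (-8 - (-1)·0.8889 - (1)·-0.2857 - (4)·-0.1667) / (8) = -0.7698
  x_2 = (-9 - (-2)·-1.5000 - (3)·-0.2857 - (-2)·-0.1667) / (-9) = 1.2751
  x_3 = (-6 - (-4)·-1.5000 - (-2)·0.8889 - (4)·-0.1667) / (14) = -0.6825
  x_4 = (2 - (-1)·-1.5000 - (2)·0.8889 - (2)·-0.2857) / (6) = -0.1177

-0.1177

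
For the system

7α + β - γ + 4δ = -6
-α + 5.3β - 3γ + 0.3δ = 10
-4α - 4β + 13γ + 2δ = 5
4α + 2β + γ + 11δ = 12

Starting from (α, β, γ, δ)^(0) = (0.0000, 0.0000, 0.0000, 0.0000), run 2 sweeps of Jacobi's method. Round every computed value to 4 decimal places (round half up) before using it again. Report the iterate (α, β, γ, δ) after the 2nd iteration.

(-1.6951, 1.8810, 0.5336, 1.0246)

Iteration 1:
  α = (-6 - (1)·0.0000 - (-1)·0.0000 - (4)·0.0000) / (7) = -0.8571
  β = (10 - (-1)·0.0000 - (-3)·0.0000 - (0.3)·0.0000) / (5.3) = 1.8868
  γ = (5 - (-4)·0.0000 - (-4)·0.0000 - (2)·0.0000) / (13) = 0.3846
  δ = (12 - (4)·0.0000 - (2)·0.0000 - (1)·0.0000) / (11) = 1.0909
Iteration 2:
  α = (-6 - (1)·1.8868 - (-1)·0.3846 - (4)·1.0909) / (7) = -1.6951
  β = (10 - (-1)·-0.8571 - (-3)·0.3846 - (0.3)·1.0909) / (5.3) = 1.8810
  γ = (5 - (-4)·-0.8571 - (-4)·1.8868 - (2)·1.0909) / (13) = 0.5336
  δ = (12 - (4)·-0.8571 - (2)·1.8868 - (1)·0.3846) / (11) = 1.0246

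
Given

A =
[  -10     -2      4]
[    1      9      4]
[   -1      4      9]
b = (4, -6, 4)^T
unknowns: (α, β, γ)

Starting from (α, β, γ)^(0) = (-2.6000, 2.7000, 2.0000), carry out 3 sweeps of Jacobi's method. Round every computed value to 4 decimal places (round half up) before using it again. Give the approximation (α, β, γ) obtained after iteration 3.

(0.0341, -1.0448, 0.4648)

Iteration 1:
  α = (4 - (-2)·2.7000 - (4)·2.0000) / (-10) = -0.1400
  β = (-6 - (1)·-2.6000 - (4)·2.0000) / (9) = -1.2667
  γ = (4 - (-1)·-2.6000 - (4)·2.7000) / (9) = -1.0444
Iteration 2:
  α = (4 - (-2)·-1.2667 - (4)·-1.0444) / (-10) = -0.5644
  β = (-6 - (1)·-0.1400 - (4)·-1.0444) / (9) = -0.1869
  γ = (4 - (-1)·-0.1400 - (4)·-1.2667) / (9) = 0.9919
Iteration 3:
  α = (4 - (-2)·-0.1869 - (4)·0.9919) / (-10) = 0.0341
  β = (-6 - (1)·-0.5644 - (4)·0.9919) / (9) = -1.0448
  γ = (4 - (-1)·-0.5644 - (4)·-0.1869) / (9) = 0.4648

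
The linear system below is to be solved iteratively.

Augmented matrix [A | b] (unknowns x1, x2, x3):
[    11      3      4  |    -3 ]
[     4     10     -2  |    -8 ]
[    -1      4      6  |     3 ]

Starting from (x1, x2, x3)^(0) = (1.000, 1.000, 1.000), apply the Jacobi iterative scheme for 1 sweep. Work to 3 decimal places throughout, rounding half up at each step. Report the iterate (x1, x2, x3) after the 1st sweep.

Iteration 1:
  x1 = (-3 - (3)·1.000 - (4)·1.000) / (11) = -0.909
  x2 = (-8 - (4)·1.000 - (-2)·1.000) / (10) = -1.000
  x3 = (3 - (-1)·1.000 - (4)·1.000) / (6) = 0.000

(-0.909, -1.000, 0.000)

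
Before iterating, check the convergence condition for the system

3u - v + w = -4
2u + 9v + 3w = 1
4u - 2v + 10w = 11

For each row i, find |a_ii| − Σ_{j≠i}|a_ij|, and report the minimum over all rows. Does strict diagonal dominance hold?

row 1: |3| − (1+1) = 1
row 2: |9| − (2+3) = 4
row 3: |10| − (4+2) = 4
minimum over rows = 1 → strictly diagonally dominant (convergence guaranteed)

1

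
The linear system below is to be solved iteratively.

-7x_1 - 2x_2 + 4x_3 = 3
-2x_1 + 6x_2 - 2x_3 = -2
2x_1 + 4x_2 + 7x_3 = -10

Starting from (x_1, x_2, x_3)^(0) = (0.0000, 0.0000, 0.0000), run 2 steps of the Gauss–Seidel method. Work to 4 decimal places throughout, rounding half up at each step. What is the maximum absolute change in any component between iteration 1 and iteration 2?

Iteration 1:
  x_1 = (3 - (-2)·0.0000 - (4)·0.0000) / (-7) = -0.4286
  x_2 = (-2 - (-2)·-0.4286 - (-2)·0.0000) / (6) = -0.4762
  x_3 = (-10 - (2)·-0.4286 - (4)·-0.4762) / (7) = -1.0340
Iteration 2:
  x_1 = (3 - (-2)·-0.4762 - (4)·-1.0340) / (-7) = -0.8834
  x_2 = (-2 - (-2)·-0.8834 - (-2)·-1.0340) / (6) = -0.9725
  x_3 = (-10 - (2)·-0.8834 - (4)·-0.9725) / (7) = -0.6205
Change: (-0.4548, -0.4963, 0.4135) → max |·| = 0.4963

0.4963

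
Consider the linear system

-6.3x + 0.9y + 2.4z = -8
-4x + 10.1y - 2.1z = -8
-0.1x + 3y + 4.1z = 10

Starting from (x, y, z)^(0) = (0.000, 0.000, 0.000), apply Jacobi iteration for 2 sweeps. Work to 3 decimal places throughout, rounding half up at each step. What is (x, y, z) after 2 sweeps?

(2.086, 0.218, 3.050)

Iteration 1:
  x = (-8 - (0.9)·0.000 - (2.4)·0.000) / (-6.3) = 1.270
  y = (-8 - (-4)·0.000 - (-2.1)·0.000) / (10.1) = -0.792
  z = (10 - (-0.1)·0.000 - (3)·0.000) / (4.1) = 2.439
Iteration 2:
  x = (-8 - (0.9)·-0.792 - (2.4)·2.439) / (-6.3) = 2.086
  y = (-8 - (-4)·1.270 - (-2.1)·2.439) / (10.1) = 0.218
  z = (10 - (-0.1)·1.270 - (3)·-0.792) / (4.1) = 3.050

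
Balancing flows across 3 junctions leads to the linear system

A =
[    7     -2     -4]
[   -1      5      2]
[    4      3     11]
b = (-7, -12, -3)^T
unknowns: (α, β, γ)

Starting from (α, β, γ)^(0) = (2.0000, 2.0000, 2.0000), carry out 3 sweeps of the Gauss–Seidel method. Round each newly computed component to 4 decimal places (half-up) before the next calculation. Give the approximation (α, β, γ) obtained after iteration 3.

Iteration 1:
  α = (-7 - (-2)·2.0000 - (-4)·2.0000) / (7) = 0.7143
  β = (-12 - (-1)·0.7143 - (2)·2.0000) / (5) = -3.0571
  γ = (-3 - (4)·0.7143 - (3)·-3.0571) / (11) = 0.3013
Iteration 2:
  α = (-7 - (-2)·-3.0571 - (-4)·0.3013) / (7) = -1.7013
  β = (-12 - (-1)·-1.7013 - (2)·0.3013) / (5) = -2.8608
  γ = (-3 - (4)·-1.7013 - (3)·-2.8608) / (11) = 1.1261
Iteration 3:
  α = (-7 - (-2)·-2.8608 - (-4)·1.1261) / (7) = -1.1739
  β = (-12 - (-1)·-1.1739 - (2)·1.1261) / (5) = -3.0852
  γ = (-3 - (4)·-1.1739 - (3)·-3.0852) / (11) = 0.9956

(-1.1739, -3.0852, 0.9956)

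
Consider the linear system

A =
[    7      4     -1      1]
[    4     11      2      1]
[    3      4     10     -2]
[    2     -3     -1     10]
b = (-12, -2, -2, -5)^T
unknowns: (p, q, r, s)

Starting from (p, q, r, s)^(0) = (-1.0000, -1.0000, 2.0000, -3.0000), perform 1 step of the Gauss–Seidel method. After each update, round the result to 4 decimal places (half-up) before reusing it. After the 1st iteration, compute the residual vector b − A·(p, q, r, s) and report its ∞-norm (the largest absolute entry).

Iteration 1:
  p = (-12 - (4)·-1.0000 - (-1)·2.0000 - (1)·-3.0000) / (7) = -0.4286
  q = (-2 - (4)·-0.4286 - (2)·2.0000 - (1)·-3.0000) / (11) = -0.1169
  r = (-2 - (3)·-0.4286 - (4)·-0.1169 - (-2)·-3.0000) / (10) = -0.6247
  s = (-5 - (2)·-0.4286 - (-3)·-0.1169 - (-1)·-0.6247) / (10) = -0.5118
Residual b − A·x = (-8.6451, 2.7615, 4.9768, -0.0002); ∞-norm = 8.6451

8.6451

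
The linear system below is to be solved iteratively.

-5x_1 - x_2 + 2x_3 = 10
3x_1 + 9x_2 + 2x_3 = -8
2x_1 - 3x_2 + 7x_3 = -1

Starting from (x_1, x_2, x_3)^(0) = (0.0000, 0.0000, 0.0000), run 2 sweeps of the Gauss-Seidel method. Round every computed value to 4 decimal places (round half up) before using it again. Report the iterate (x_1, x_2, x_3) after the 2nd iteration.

Iteration 1:
  x_1 = (10 - (-1)·0.0000 - (2)·0.0000) / (-5) = -2.0000
  x_2 = (-8 - (3)·-2.0000 - (2)·0.0000) / (9) = -0.2222
  x_3 = (-1 - (2)·-2.0000 - (-3)·-0.2222) / (7) = 0.3333
Iteration 2:
  x_1 = (10 - (-1)·-0.2222 - (2)·0.3333) / (-5) = -1.8222
  x_2 = (-8 - (3)·-1.8222 - (2)·0.3333) / (9) = -0.3556
  x_3 = (-1 - (2)·-1.8222 - (-3)·-0.3556) / (7) = 0.2254

(-1.8222, -0.3556, 0.2254)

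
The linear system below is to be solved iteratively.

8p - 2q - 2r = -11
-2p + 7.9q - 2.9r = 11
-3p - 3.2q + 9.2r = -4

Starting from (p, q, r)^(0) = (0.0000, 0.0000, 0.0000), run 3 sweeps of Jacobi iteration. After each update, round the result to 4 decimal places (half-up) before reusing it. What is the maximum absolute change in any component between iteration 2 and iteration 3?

Iteration 1:
  p = (-11 - (-2)·0.0000 - (-2)·0.0000) / (8) = -1.3750
  q = (11 - (-2)·0.0000 - (-2.9)·0.0000) / (7.9) = 1.3924
  r = (-4 - (-3)·0.0000 - (-3.2)·0.0000) / (9.2) = -0.4348
Iteration 2:
  p = (-11 - (-2)·1.3924 - (-2)·-0.4348) / (8) = -1.1356
  q = (11 - (-2)·-1.3750 - (-2.9)·-0.4348) / (7.9) = 0.8847
  r = (-4 - (-3)·-1.3750 - (-3.2)·1.3924) / (9.2) = -0.3988
Iteration 3:
  p = (-11 - (-2)·0.8847 - (-2)·-0.3988) / (8) = -1.2535
  q = (11 - (-2)·-1.1356 - (-2.9)·-0.3988) / (7.9) = 0.9585
  r = (-4 - (-3)·-1.1356 - (-3.2)·0.8847) / (9.2) = -0.4974
Change: (-0.1179, 0.0738, -0.0986) → max |·| = 0.1179

0.1179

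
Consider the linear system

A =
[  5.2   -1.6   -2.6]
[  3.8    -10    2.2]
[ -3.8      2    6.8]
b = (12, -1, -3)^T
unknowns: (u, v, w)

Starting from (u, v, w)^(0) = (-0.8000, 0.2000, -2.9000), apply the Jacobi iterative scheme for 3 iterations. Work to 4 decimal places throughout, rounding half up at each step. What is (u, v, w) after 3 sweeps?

(2.5419, 0.7690, 0.3682)

Iteration 1:
  u = (12 - (-1.6)·0.2000 - (-2.6)·-2.9000) / (5.2) = 0.9192
  v = (-1 - (3.8)·-0.8000 - (2.2)·-2.9000) / (-10) = -0.8420
  w = (-3 - (-3.8)·-0.8000 - (2)·0.2000) / (6.8) = -0.9471
Iteration 2:
  u = (12 - (-1.6)·-0.8420 - (-2.6)·-0.9471) / (5.2) = 1.5751
  v = (-1 - (3.8)·0.9192 - (2.2)·-0.9471) / (-10) = 0.2409
  w = (-3 - (-3.8)·0.9192 - (2)·-0.8420) / (6.8) = 0.3201
Iteration 3:
  u = (12 - (-1.6)·0.2409 - (-2.6)·0.3201) / (5.2) = 2.5419
  v = (-1 - (3.8)·1.5751 - (2.2)·0.3201) / (-10) = 0.7690
  w = (-3 - (-3.8)·1.5751 - (2)·0.2409) / (6.8) = 0.3682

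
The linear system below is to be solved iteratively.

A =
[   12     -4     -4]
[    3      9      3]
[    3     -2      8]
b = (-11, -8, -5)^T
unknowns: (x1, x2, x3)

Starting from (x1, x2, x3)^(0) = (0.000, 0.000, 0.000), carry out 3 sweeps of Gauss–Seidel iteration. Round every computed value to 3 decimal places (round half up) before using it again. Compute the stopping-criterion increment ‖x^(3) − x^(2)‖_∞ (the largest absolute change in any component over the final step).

0.148

Iteration 1:
  x1 = (-11 - (-4)·0.000 - (-4)·0.000) / (12) = -0.917
  x2 = (-8 - (3)·-0.917 - (3)·0.000) / (9) = -0.583
  x3 = (-5 - (3)·-0.917 - (-2)·-0.583) / (8) = -0.427
Iteration 2:
  x1 = (-11 - (-4)·-0.583 - (-4)·-0.427) / (12) = -1.253
  x2 = (-8 - (3)·-1.253 - (3)·-0.427) / (9) = -0.329
  x3 = (-5 - (3)·-1.253 - (-2)·-0.329) / (8) = -0.237
Iteration 3:
  x1 = (-11 - (-4)·-0.329 - (-4)·-0.237) / (12) = -1.105
  x2 = (-8 - (3)·-1.105 - (3)·-0.237) / (9) = -0.442
  x3 = (-5 - (3)·-1.105 - (-2)·-0.442) / (8) = -0.321
Change: (0.148, -0.113, -0.084) → max |·| = 0.148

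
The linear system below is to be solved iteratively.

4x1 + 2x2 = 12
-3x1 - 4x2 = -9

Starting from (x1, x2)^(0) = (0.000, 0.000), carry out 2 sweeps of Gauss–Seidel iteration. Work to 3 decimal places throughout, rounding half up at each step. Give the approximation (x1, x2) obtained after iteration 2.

(3.000, 0.000)

Iteration 1:
  x1 = (12 - (2)·0.000) / (4) = 3.000
  x2 = (-9 - (-3)·3.000) / (-4) = 0.000
Iteration 2:
  x1 = (12 - (2)·0.000) / (4) = 3.000
  x2 = (-9 - (-3)·3.000) / (-4) = 0.000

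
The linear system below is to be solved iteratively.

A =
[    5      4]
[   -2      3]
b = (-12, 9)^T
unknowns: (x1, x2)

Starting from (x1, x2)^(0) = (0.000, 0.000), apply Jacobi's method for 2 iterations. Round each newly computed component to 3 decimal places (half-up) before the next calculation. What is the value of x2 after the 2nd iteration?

Iteration 1:
  x1 = (-12 - (4)·0.000) / (5) = -2.400
  x2 = (9 - (-2)·0.000) / (3) = 3.000
Iteration 2:
  x1 = (-12 - (4)·3.000) / (5) = -4.800
  x2 = (9 - (-2)·-2.400) / (3) = 1.400

1.400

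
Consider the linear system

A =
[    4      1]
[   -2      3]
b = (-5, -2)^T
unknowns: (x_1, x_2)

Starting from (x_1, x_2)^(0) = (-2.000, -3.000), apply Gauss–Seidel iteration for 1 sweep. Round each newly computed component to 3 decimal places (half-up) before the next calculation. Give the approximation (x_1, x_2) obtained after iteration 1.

(-0.500, -1.000)

Iteration 1:
  x_1 = (-5 - (1)·-3.000) / (4) = -0.500
  x_2 = (-2 - (-2)·-0.500) / (3) = -1.000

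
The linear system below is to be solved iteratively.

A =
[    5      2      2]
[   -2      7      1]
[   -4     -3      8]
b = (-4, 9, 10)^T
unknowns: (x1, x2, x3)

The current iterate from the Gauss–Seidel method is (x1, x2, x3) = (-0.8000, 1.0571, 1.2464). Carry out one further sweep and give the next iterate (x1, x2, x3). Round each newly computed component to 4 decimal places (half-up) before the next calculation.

(-1.7214, 0.6158, 0.6202)

One sweep:
  x1 = (-4 - (2)·1.0571 - (2)·1.2464) / (5) = -1.7214
  x2 = (9 - (-2)·-1.7214 - (1)·1.2464) / (7) = 0.6158
  x3 = (10 - (-4)·-1.7214 - (-3)·0.6158) / (8) = 0.6202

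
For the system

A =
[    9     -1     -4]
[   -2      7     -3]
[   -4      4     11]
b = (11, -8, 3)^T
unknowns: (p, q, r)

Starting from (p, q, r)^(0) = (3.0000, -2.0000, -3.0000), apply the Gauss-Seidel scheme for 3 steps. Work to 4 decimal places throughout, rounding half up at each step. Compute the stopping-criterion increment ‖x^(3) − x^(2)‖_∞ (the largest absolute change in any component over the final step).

0.1696

Iteration 1:
  p = (11 - (-1)·-2.0000 - (-4)·-3.0000) / (9) = -0.3333
  q = (-8 - (-2)·-0.3333 - (-3)·-3.0000) / (7) = -2.5238
  r = (3 - (-4)·-0.3333 - (4)·-2.5238) / (11) = 1.0693
Iteration 2:
  p = (11 - (-1)·-2.5238 - (-4)·1.0693) / (9) = 1.4170
  q = (-8 - (-2)·1.4170 - (-3)·1.0693) / (7) = -0.2797
  r = (3 - (-4)·1.4170 - (4)·-0.2797) / (11) = 0.8897
Iteration 3:
  p = (11 - (-1)·-0.2797 - (-4)·0.8897) / (9) = 1.5866
  q = (-8 - (-2)·1.5866 - (-3)·0.8897) / (7) = -0.3082
  r = (3 - (-4)·1.5866 - (4)·-0.3082) / (11) = 0.9617
Change: (0.1696, -0.0285, 0.0720) → max |·| = 0.1696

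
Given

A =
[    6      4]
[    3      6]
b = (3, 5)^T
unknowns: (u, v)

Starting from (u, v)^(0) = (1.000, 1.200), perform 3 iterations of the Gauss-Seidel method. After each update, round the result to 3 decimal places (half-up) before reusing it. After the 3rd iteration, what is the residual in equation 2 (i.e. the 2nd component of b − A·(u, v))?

-0.001

Iteration 1:
  u = (3 - (4)·1.200) / (6) = -0.300
  v = (5 - (3)·-0.300) / (6) = 0.983
Iteration 2:
  u = (3 - (4)·0.983) / (6) = -0.155
  v = (5 - (3)·-0.155) / (6) = 0.911
Iteration 3:
  u = (3 - (4)·0.911) / (6) = -0.107
  v = (5 - (3)·-0.107) / (6) = 0.887
Residual b − A·x = (0.094, -0.001)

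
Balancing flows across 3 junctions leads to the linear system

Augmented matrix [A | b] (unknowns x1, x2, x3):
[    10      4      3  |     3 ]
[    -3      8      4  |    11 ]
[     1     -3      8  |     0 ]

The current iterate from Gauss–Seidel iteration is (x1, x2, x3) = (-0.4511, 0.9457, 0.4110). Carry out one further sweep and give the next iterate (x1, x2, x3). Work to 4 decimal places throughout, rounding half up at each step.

(-0.2016, 1.0939, 0.4354)

One sweep:
  x1 = (3 - (4)·0.9457 - (3)·0.4110) / (10) = -0.2016
  x2 = (11 - (-3)·-0.2016 - (4)·0.4110) / (8) = 1.0939
  x3 = (0 - (1)·-0.2016 - (-3)·1.0939) / (8) = 0.4354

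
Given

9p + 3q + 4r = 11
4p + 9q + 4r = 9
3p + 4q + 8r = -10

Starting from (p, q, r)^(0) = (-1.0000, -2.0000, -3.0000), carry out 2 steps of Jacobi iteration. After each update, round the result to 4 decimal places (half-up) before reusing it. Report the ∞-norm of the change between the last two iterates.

Iteration 1:
  p = (11 - (3)·-2.0000 - (4)·-3.0000) / (9) = 3.2222
  q = (9 - (4)·-1.0000 - (4)·-3.0000) / (9) = 2.7778
  r = (-10 - (3)·-1.0000 - (4)·-2.0000) / (8) = 0.1250
Iteration 2:
  p = (11 - (3)·2.7778 - (4)·0.1250) / (9) = 0.2407
  q = (9 - (4)·3.2222 - (4)·0.1250) / (9) = -0.4876
  r = (-10 - (3)·3.2222 - (4)·2.7778) / (8) = -3.8472
Change: (-2.9815, -3.2654, -3.9722) → max |·| = 3.9722

3.9722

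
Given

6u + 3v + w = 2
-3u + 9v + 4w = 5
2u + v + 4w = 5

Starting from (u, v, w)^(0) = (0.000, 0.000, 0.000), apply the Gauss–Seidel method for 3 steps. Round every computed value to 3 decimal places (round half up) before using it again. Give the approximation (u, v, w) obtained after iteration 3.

Iteration 1:
  u = (2 - (3)·0.000 - (1)·0.000) / (6) = 0.333
  v = (5 - (-3)·0.333 - (4)·0.000) / (9) = 0.667
  w = (5 - (2)·0.333 - (1)·0.667) / (4) = 0.917
Iteration 2:
  u = (2 - (3)·0.667 - (1)·0.917) / (6) = -0.153
  v = (5 - (-3)·-0.153 - (4)·0.917) / (9) = 0.097
  w = (5 - (2)·-0.153 - (1)·0.097) / (4) = 1.302
Iteration 3:
  u = (2 - (3)·0.097 - (1)·1.302) / (6) = 0.068
  v = (5 - (-3)·0.068 - (4)·1.302) / (9) = 0.000
  w = (5 - (2)·0.068 - (1)·0.000) / (4) = 1.216

(0.068, 0.000, 1.216)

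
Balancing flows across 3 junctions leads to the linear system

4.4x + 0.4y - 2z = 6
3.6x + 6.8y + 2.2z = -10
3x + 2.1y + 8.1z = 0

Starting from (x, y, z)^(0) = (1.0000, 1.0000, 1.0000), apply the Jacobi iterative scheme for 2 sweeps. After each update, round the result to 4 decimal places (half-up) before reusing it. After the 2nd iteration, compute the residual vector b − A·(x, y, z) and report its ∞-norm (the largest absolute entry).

Iteration 1:
  x = (6 - (0.4)·1.0000 - (-2)·1.0000) / (4.4) = 1.7273
  y = (-10 - (3.6)·1.0000 - (2.2)·1.0000) / (6.8) = -2.3235
  z = (0 - (3)·1.0000 - (2.1)·1.0000) / (8.1) = -0.6296
Iteration 2:
  x = (6 - (0.4)·-2.3235 - (-2)·-0.6296) / (4.4) = 1.2887
  y = (-10 - (3.6)·1.7273 - (2.2)·-0.6296) / (6.8) = -2.1813
  z = (0 - (3)·1.7273 - (2.1)·-2.3235) / (8.1) = -0.0374
Residual b − A·x = (1.1274, 0.2758, 1.0176); ∞-norm = 1.1274

1.1274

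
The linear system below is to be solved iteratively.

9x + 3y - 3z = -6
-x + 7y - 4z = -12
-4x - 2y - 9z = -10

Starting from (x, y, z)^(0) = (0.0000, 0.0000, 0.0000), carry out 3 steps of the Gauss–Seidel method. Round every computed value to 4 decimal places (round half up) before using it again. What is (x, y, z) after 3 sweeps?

Iteration 1:
  x = (-6 - (3)·0.0000 - (-3)·0.0000) / (9) = -0.6667
  y = (-12 - (-1)·-0.6667 - (-4)·0.0000) / (7) = -1.8095
  z = (-10 - (-4)·-0.6667 - (-2)·-1.8095) / (-9) = 1.8095
Iteration 2:
  x = (-6 - (3)·-1.8095 - (-3)·1.8095) / (9) = 0.5397
  y = (-12 - (-1)·0.5397 - (-4)·1.8095) / (7) = -0.6032
  z = (-10 - (-4)·0.5397 - (-2)·-0.6032) / (-9) = 1.0053
Iteration 3:
  x = (-6 - (3)·-0.6032 - (-3)·1.0053) / (9) = -0.1305
  y = (-12 - (-1)·-0.1305 - (-4)·1.0053) / (7) = -1.1585
  z = (-10 - (-4)·-0.1305 - (-2)·-1.1585) / (-9) = 1.4266

(-0.1305, -1.1585, 1.4266)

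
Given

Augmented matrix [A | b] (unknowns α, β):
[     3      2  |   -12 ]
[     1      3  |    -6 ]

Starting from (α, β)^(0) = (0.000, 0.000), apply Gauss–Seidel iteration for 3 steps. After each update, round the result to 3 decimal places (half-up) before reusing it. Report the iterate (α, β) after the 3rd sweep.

(-3.457, -0.848)

Iteration 1:
  α = (-12 - (2)·0.000) / (3) = -4.000
  β = (-6 - (1)·-4.000) / (3) = -0.667
Iteration 2:
  α = (-12 - (2)·-0.667) / (3) = -3.555
  β = (-6 - (1)·-3.555) / (3) = -0.815
Iteration 3:
  α = (-12 - (2)·-0.815) / (3) = -3.457
  β = (-6 - (1)·-3.457) / (3) = -0.848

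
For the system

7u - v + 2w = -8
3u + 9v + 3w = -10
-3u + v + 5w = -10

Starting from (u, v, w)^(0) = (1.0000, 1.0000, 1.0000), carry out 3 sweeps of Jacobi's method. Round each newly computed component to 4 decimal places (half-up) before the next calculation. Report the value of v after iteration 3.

0.0074

Iteration 1:
  u = (-8 - (-1)·1.0000 - (2)·1.0000) / (7) = -1.2857
  v = (-10 - (3)·1.0000 - (3)·1.0000) / (9) = -1.7778
  w = (-10 - (-3)·1.0000 - (1)·1.0000) / (5) = -1.6000
Iteration 2:
  u = (-8 - (-1)·-1.7778 - (2)·-1.6000) / (7) = -0.9397
  v = (-10 - (3)·-1.2857 - (3)·-1.6000) / (9) = -0.1492
  w = (-10 - (-3)·-1.2857 - (1)·-1.7778) / (5) = -2.4159
Iteration 3:
  u = (-8 - (-1)·-0.1492 - (2)·-2.4159) / (7) = -0.4739
  v = (-10 - (3)·-0.9397 - (3)·-2.4159) / (9) = 0.0074
  w = (-10 - (-3)·-0.9397 - (1)·-0.1492) / (5) = -2.5340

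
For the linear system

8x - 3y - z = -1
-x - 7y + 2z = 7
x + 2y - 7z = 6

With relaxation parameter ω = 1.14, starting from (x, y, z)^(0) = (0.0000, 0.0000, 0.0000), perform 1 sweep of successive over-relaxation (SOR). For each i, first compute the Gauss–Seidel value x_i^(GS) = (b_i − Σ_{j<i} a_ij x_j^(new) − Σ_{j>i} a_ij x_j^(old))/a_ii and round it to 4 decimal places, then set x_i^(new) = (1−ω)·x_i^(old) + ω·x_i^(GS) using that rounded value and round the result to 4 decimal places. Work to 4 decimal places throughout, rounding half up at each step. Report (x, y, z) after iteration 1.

(-0.1425, -1.1167, -1.3641)

Iteration 1:
  x: GS value = (-1 - (-3)·0.0000 - (-1)·0.0000) / (8) = -0.1250;  x ← (1−ω)·0.0000 + ω·-0.1250 = -0.1425
  y: GS value = (7 - (-1)·-0.1425 - (2)·0.0000) / (-7) = -0.9796;  y ← (1−ω)·0.0000 + ω·-0.9796 = -1.1167
  z: GS value = (6 - (1)·-0.1425 - (2)·-1.1167) / (-7) = -1.1966;  z ← (1−ω)·0.0000 + ω·-1.1966 = -1.3641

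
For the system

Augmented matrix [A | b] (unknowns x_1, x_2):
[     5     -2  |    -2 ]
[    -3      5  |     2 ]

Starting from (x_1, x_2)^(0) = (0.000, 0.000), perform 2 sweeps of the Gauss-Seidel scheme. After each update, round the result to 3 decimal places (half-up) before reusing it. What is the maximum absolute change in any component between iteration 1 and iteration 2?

Iteration 1:
  x_1 = (-2 - (-2)·0.000) / (5) = -0.400
  x_2 = (2 - (-3)·-0.400) / (5) = 0.160
Iteration 2:
  x_1 = (-2 - (-2)·0.160) / (5) = -0.336
  x_2 = (2 - (-3)·-0.336) / (5) = 0.198
Change: (0.064, 0.038) → max |·| = 0.064

0.064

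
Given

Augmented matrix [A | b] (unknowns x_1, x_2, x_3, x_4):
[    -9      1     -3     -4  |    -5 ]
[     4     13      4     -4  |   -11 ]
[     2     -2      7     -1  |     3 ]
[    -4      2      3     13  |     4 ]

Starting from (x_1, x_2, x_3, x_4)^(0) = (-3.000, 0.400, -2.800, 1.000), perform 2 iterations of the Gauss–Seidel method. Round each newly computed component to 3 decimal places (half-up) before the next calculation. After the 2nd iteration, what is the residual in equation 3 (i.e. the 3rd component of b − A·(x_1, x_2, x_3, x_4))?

Iteration 1:
  x_1 = (-5 - (1)·0.400 - (-3)·-2.800 - (-4)·1.000) / (-9) = 1.089
  x_2 = (-11 - (4)·1.089 - (4)·-2.800 - (-4)·1.000) / (13) = -0.012
  x_3 = (3 - (2)·1.089 - (-2)·-0.012 - (-1)·1.000) / (7) = 0.257
  x_4 = (4 - (-4)·1.089 - (2)·-0.012 - (3)·0.257) / (13) = 0.585
Iteration 2:
  x_1 = (-5 - (1)·-0.012 - (-3)·0.257 - (-4)·0.585) / (-9) = 0.209
  x_2 = (-11 - (4)·0.209 - (4)·0.257 - (-4)·0.585) / (13) = -0.810
  x_3 = (3 - (2)·0.209 - (-2)·-0.810 - (-1)·0.585) / (7) = 0.221
  x_4 = (4 - (-4)·0.209 - (2)·-0.810 - (3)·0.221) / (13) = 0.446
Residual b − A·x = (0.138, -0.406, -0.139, -0.005)

-0.139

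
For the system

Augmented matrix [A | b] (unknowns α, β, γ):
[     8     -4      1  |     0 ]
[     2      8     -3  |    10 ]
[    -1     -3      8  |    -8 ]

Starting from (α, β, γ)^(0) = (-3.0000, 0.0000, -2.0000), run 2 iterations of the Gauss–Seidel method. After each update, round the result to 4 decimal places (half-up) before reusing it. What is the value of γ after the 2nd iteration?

-0.6344

Iteration 1:
  α = (0 - (-4)·0.0000 - (1)·-2.0000) / (8) = 0.2500
  β = (10 - (2)·0.2500 - (-3)·-2.0000) / (8) = 0.4375
  γ = (-8 - (-1)·0.2500 - (-3)·0.4375) / (8) = -0.8047
Iteration 2:
  α = (0 - (-4)·0.4375 - (1)·-0.8047) / (8) = 0.3193
  β = (10 - (2)·0.3193 - (-3)·-0.8047) / (8) = 0.8684
  γ = (-8 - (-1)·0.3193 - (-3)·0.8684) / (8) = -0.6344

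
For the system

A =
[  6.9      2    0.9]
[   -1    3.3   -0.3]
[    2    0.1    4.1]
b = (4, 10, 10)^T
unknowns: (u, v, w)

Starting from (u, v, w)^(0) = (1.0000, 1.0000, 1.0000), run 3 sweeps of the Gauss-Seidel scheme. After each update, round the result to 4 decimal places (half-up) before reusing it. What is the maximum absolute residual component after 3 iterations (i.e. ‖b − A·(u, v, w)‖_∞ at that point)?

Iteration 1:
  u = (4 - (2)·1.0000 - (0.9)·1.0000) / (6.9) = 0.1594
  v = (10 - (-1)·0.1594 - (-0.3)·1.0000) / (3.3) = 3.1695
  w = (10 - (2)·0.1594 - (0.1)·3.1695) / (4.1) = 2.2840
Iteration 2:
  u = (4 - (2)·3.1695 - (0.9)·2.2840) / (6.9) = -0.6369
  v = (10 - (-1)·-0.6369 - (-0.3)·2.2840) / (3.3) = 3.0449
  w = (10 - (2)·-0.6369 - (0.1)·3.0449) / (4.1) = 2.6754
Iteration 3:
  u = (4 - (2)·3.0449 - (0.9)·2.6754) / (6.9) = -0.6518
  v = (10 - (-1)·-0.6518 - (-0.3)·2.6754) / (3.3) = 3.0760
  w = (10 - (2)·-0.6518 - (0.1)·3.0760) / (4.1) = 2.6820
Residual b − A·x = (-0.0684, 0.0020, -0.0002); ∞-norm = 0.0684

0.0684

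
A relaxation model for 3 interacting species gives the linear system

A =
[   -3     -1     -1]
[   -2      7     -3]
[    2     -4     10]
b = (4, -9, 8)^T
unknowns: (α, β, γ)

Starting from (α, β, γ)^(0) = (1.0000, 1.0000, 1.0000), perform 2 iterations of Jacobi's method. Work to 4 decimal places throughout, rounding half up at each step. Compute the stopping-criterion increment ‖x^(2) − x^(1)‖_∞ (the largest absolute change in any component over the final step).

0.8572

Iteration 1:
  α = (4 - (-1)·1.0000 - (-1)·1.0000) / (-3) = -2.0000
  β = (-9 - (-2)·1.0000 - (-3)·1.0000) / (7) = -0.5714
  γ = (8 - (2)·1.0000 - (-4)·1.0000) / (10) = 1.0000
Iteration 2:
  α = (4 - (-1)·-0.5714 - (-1)·1.0000) / (-3) = -1.4762
  β = (-9 - (-2)·-2.0000 - (-3)·1.0000) / (7) = -1.4286
  γ = (8 - (2)·-2.0000 - (-4)·-0.5714) / (10) = 0.9714
Change: (0.5238, -0.8572, -0.0286) → max |·| = 0.8572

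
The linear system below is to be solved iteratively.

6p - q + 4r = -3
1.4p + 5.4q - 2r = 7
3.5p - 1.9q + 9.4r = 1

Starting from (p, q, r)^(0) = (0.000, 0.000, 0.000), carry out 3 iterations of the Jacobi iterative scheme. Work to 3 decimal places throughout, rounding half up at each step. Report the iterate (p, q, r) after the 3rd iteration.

(-0.626, 1.594, 0.535)

Iteration 1:
  p = (-3 - (-1)·0.000 - (4)·0.000) / (6) = -0.500
  q = (7 - (1.4)·0.000 - (-2)·0.000) / (5.4) = 1.296
  r = (1 - (3.5)·0.000 - (-1.9)·0.000) / (9.4) = 0.106
Iteration 2:
  p = (-3 - (-1)·1.296 - (4)·0.106) / (6) = -0.355
  q = (7 - (1.4)·-0.500 - (-2)·0.106) / (5.4) = 1.465
  r = (1 - (3.5)·-0.500 - (-1.9)·1.296) / (9.4) = 0.555
Iteration 3:
  p = (-3 - (-1)·1.465 - (4)·0.555) / (6) = -0.626
  q = (7 - (1.4)·-0.355 - (-2)·0.555) / (5.4) = 1.594
  r = (1 - (3.5)·-0.355 - (-1.9)·1.465) / (9.4) = 0.535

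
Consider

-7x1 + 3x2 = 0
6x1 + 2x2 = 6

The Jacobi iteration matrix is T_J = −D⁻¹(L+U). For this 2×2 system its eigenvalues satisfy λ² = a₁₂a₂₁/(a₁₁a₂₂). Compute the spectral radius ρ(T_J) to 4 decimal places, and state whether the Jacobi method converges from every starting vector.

a₁₂a₂₁/(a₁₁a₂₂) = (3)·(6) / ((-7)·(2)) = -1.285714
ρ = √|-1.285714| = √1.285714 = 1.1339
ρ > 1, so Jacobi diverges

1.1339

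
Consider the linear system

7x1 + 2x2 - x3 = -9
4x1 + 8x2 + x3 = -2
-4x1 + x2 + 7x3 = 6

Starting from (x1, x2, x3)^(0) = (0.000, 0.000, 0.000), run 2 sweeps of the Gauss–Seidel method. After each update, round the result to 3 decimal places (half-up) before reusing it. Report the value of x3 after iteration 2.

Iteration 1:
  x1 = (-9 - (2)·0.000 - (-1)·0.000) / (7) = -1.286
  x2 = (-2 - (4)·-1.286 - (1)·0.000) / (8) = 0.393
  x3 = (6 - (-4)·-1.286 - (1)·0.393) / (7) = 0.066
Iteration 2:
  x1 = (-9 - (2)·0.393 - (-1)·0.066) / (7) = -1.389
  x2 = (-2 - (4)·-1.389 - (1)·0.066) / (8) = 0.436
  x3 = (6 - (-4)·-1.389 - (1)·0.436) / (7) = 0.001

0.001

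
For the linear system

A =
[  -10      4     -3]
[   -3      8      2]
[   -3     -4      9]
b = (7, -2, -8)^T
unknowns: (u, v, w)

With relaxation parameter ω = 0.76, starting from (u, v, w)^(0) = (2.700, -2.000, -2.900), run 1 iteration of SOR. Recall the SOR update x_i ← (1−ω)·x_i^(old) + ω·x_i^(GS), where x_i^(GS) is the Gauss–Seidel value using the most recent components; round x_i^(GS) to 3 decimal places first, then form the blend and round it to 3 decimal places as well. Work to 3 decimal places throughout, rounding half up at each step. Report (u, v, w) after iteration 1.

Iteration 1:
  u: GS value = (7 - (4)·-2.000 - (-3)·-2.900) / (-10) = -0.630;  u ← (1−ω)·2.700 + ω·-0.630 = 0.169
  v: GS value = (-2 - (-3)·0.169 - (2)·-2.900) / (8) = 0.538;  v ← (1−ω)·-2.000 + ω·0.538 = -0.071
  w: GS value = (-8 - (-3)·0.169 - (-4)·-0.071) / (9) = -0.864;  w ← (1−ω)·-2.900 + ω·-0.864 = -1.353

(0.169, -0.071, -1.353)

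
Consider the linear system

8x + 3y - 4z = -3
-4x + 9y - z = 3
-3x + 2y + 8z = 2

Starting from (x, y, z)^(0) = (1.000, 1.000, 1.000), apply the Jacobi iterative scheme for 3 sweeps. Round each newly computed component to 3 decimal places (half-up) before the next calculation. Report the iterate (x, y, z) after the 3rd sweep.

(-0.507, 0.094, -0.011)

Iteration 1:
  x = (-3 - (3)·1.000 - (-4)·1.000) / (8) = -0.250
  y = (3 - (-4)·1.000 - (-1)·1.000) / (9) = 0.889
  z = (2 - (-3)·1.000 - (2)·1.000) / (8) = 0.375
Iteration 2:
  x = (-3 - (3)·0.889 - (-4)·0.375) / (8) = -0.521
  y = (3 - (-4)·-0.250 - (-1)·0.375) / (9) = 0.264
  z = (2 - (-3)·-0.250 - (2)·0.889) / (8) = -0.066
Iteration 3:
  x = (-3 - (3)·0.264 - (-4)·-0.066) / (8) = -0.507
  y = (3 - (-4)·-0.521 - (-1)·-0.066) / (9) = 0.094
  z = (2 - (-3)·-0.521 - (2)·0.264) / (8) = -0.011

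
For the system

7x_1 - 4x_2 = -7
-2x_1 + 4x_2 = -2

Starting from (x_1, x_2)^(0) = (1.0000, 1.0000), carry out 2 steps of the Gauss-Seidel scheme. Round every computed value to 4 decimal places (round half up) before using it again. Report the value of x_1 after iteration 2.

-1.4082

Iteration 1:
  x_1 = (-7 - (-4)·1.0000) / (7) = -0.4286
  x_2 = (-2 - (-2)·-0.4286) / (4) = -0.7143
Iteration 2:
  x_1 = (-7 - (-4)·-0.7143) / (7) = -1.4082
  x_2 = (-2 - (-2)·-1.4082) / (4) = -1.2041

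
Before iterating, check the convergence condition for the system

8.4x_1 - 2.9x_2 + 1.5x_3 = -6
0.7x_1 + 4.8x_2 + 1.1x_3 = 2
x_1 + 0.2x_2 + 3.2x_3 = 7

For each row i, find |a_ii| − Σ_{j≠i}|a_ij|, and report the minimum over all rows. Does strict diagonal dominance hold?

row 1: |8.4| − (2.9+1.5) = 4
row 2: |4.8| − (0.7+1.1) = 3
row 3: |3.2| − (1+0.2) = 2
minimum over rows = 2 → strictly diagonally dominant (convergence guaranteed)

2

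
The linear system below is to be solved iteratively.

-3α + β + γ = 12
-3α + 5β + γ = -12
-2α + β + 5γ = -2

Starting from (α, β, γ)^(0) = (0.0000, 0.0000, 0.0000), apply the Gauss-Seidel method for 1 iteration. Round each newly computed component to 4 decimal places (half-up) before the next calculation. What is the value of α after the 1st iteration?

-4.0000

Iteration 1:
  α = (12 - (1)·0.0000 - (1)·0.0000) / (-3) = -4.0000
  β = (-12 - (-3)·-4.0000 - (1)·0.0000) / (5) = -4.8000
  γ = (-2 - (-2)·-4.0000 - (1)·-4.8000) / (5) = -1.0400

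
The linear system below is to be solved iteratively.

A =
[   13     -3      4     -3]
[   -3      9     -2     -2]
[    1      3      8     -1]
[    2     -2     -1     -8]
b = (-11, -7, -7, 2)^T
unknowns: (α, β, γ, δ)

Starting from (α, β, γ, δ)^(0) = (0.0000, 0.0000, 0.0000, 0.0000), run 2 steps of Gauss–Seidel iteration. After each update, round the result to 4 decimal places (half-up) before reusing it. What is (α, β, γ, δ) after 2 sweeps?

Iteration 1:
  α = (-11 - (-3)·0.0000 - (4)·0.0000 - (-3)·0.0000) / (13) = -0.8462
  β = (-7 - (-3)·-0.8462 - (-2)·0.0000 - (-2)·0.0000) / (9) = -1.0598
  γ = (-7 - (1)·-0.8462 - (3)·-1.0598 - (-1)·0.0000) / (8) = -0.3718
  δ = (2 - (2)·-0.8462 - (-2)·-1.0598 - (-1)·-0.3718) / (-8) = -0.1501
Iteration 2:
  α = (-11 - (-3)·-1.0598 - (4)·-0.3718 - (-3)·-0.1501) / (13) = -1.0110
  β = (-7 - (-3)·-1.0110 - (-2)·-0.3718 - (-2)·-0.1501) / (9) = -1.2308
  γ = (-7 - (1)·-1.0110 - (3)·-1.2308 - (-1)·-0.1501) / (8) = -0.3058
  δ = (2 - (2)·-1.0110 - (-2)·-1.2308 - (-1)·-0.3058) / (-8) = -0.1568

(-1.0110, -1.2308, -0.3058, -0.1568)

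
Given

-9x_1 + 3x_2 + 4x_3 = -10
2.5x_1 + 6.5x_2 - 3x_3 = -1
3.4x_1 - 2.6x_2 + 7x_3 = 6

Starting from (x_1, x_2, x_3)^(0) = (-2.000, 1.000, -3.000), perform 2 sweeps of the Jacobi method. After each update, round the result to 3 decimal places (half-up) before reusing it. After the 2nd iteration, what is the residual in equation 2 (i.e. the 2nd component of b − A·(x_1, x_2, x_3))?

Iteration 1:
  x_1 = (-10 - (3)·1.000 - (4)·-3.000) / (-9) = 0.111
  x_2 = (-1 - (2.5)·-2.000 - (-3)·-3.000) / (6.5) = -0.769
  x_3 = (6 - (3.4)·-2.000 - (-2.6)·1.000) / (7) = 2.200
Iteration 2:
  x_1 = (-10 - (3)·-0.769 - (4)·2.200) / (-9) = 1.833
  x_2 = (-1 - (2.5)·0.111 - (-3)·2.200) / (6.5) = 0.819
  x_3 = (6 - (3.4)·0.111 - (-2.6)·-0.769) / (7) = 0.518
Residual b − A·x = (1.968, -9.352, -1.729)

-9.352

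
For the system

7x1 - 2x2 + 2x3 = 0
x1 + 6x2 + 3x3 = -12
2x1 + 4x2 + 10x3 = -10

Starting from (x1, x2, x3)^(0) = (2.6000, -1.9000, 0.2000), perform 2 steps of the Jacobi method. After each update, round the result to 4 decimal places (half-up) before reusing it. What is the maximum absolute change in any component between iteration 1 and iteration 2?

Iteration 1:
  x1 = (0 - (-2)·-1.9000 - (2)·0.2000) / (7) = -0.6000
  x2 = (-12 - (1)·2.6000 - (3)·0.2000) / (6) = -2.5333
  x3 = (-10 - (2)·2.6000 - (4)·-1.9000) / (10) = -0.7600
Iteration 2:
  x1 = (0 - (-2)·-2.5333 - (2)·-0.7600) / (7) = -0.5067
  x2 = (-12 - (1)·-0.6000 - (3)·-0.7600) / (6) = -1.5200
  x3 = (-10 - (2)·-0.6000 - (4)·-2.5333) / (10) = 0.1333
Change: (0.0933, 1.0133, 0.8933) → max |·| = 1.0133

1.0133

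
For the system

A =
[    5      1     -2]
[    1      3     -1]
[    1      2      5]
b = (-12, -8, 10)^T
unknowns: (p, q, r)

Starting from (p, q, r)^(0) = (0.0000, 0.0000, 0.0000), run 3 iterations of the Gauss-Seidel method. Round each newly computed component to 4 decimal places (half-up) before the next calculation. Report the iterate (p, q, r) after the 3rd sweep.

Iteration 1:
  p = (-12 - (1)·0.0000 - (-2)·0.0000) / (5) = -2.4000
  q = (-8 - (1)·-2.4000 - (-1)·0.0000) / (3) = -1.8667
  r = (10 - (1)·-2.4000 - (2)·-1.8667) / (5) = 3.2267
Iteration 2:
  p = (-12 - (1)·-1.8667 - (-2)·3.2267) / (5) = -0.7360
  q = (-8 - (1)·-0.7360 - (-1)·3.2267) / (3) = -1.3458
  r = (10 - (1)·-0.7360 - (2)·-1.3458) / (5) = 2.6855
Iteration 3:
  p = (-12 - (1)·-1.3458 - (-2)·2.6855) / (5) = -1.0566
  q = (-8 - (1)·-1.0566 - (-1)·2.6855) / (3) = -1.4193
  r = (10 - (1)·-1.0566 - (2)·-1.4193) / (5) = 2.7790

(-1.0566, -1.4193, 2.7790)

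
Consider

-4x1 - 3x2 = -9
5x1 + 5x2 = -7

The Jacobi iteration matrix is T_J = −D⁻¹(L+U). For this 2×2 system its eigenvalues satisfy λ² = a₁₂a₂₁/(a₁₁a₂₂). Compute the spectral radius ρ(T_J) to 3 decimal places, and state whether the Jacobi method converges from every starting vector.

a₁₂a₂₁/(a₁₁a₂₂) = (-3)·(5) / ((-4)·(5)) = 0.750000
ρ = √|0.750000| = √0.750000 = 0.866
ρ < 1, so Jacobi converges

0.866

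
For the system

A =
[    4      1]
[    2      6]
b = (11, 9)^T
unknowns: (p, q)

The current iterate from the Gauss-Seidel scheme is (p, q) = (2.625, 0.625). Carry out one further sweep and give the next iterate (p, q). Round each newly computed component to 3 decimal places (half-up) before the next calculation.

One sweep:
  p = (11 - (1)·0.625) / (4) = 2.594
  q = (9 - (2)·2.594) / (6) = 0.635

(2.594, 0.635)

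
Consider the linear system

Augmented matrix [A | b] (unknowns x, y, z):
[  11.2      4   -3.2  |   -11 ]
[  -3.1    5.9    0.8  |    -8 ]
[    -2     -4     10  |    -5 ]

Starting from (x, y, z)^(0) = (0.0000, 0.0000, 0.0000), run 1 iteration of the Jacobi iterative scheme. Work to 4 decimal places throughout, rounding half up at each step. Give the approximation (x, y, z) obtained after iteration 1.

(-0.9821, -1.3559, -0.5000)

Iteration 1:
  x = (-11 - (4)·0.0000 - (-3.2)·0.0000) / (11.2) = -0.9821
  y = (-8 - (-3.1)·0.0000 - (0.8)·0.0000) / (5.9) = -1.3559
  z = (-5 - (-2)·0.0000 - (-4)·0.0000) / (10) = -0.5000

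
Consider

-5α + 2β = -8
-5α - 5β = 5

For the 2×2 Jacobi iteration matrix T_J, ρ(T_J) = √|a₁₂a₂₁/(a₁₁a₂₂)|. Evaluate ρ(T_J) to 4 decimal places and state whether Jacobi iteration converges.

a₁₂a₂₁/(a₁₁a₂₂) = (2)·(-5) / ((-5)·(-5)) = -0.400000
ρ = √|-0.400000| = √0.400000 = 0.6325
ρ < 1, so Jacobi converges

0.6325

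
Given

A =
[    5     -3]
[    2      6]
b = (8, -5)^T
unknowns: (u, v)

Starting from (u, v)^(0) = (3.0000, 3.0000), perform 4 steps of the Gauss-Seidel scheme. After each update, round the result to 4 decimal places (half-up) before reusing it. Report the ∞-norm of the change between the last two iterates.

Iteration 1:
  u = (8 - (-3)·3.0000) / (5) = 3.4000
  v = (-5 - (2)·3.4000) / (6) = -1.9667
Iteration 2:
  u = (8 - (-3)·-1.9667) / (5) = 0.4200
  v = (-5 - (2)·0.4200) / (6) = -0.9733
Iteration 3:
  u = (8 - (-3)·-0.9733) / (5) = 1.0160
  v = (-5 - (2)·1.0160) / (6) = -1.1720
Iteration 4:
  u = (8 - (-3)·-1.1720) / (5) = 0.8968
  v = (-5 - (2)·0.8968) / (6) = -1.1323
Change: (-0.1192, 0.0397) → max |·| = 0.1192

0.1192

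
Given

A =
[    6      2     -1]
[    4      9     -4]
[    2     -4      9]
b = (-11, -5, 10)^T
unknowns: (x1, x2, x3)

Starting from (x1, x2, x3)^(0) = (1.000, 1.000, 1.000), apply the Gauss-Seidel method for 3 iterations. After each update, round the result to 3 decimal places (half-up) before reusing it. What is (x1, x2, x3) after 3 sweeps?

(-1.862, 1.154, 2.038)

Iteration 1:
  x1 = (-11 - (2)·1.000 - (-1)·1.000) / (6) = -2.000
  x2 = (-5 - (4)·-2.000 - (-4)·1.000) / (9) = 0.778
  x3 = (10 - (2)·-2.000 - (-4)·0.778) / (9) = 1.901
Iteration 2:
  x1 = (-11 - (2)·0.778 - (-1)·1.901) / (6) = -1.776
  x2 = (-5 - (4)·-1.776 - (-4)·1.901) / (9) = 1.079
  x3 = (10 - (2)·-1.776 - (-4)·1.079) / (9) = 1.985
Iteration 3:
  x1 = (-11 - (2)·1.079 - (-1)·1.985) / (6) = -1.862
  x2 = (-5 - (4)·-1.862 - (-4)·1.985) / (9) = 1.154
  x3 = (10 - (2)·-1.862 - (-4)·1.154) / (9) = 2.038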